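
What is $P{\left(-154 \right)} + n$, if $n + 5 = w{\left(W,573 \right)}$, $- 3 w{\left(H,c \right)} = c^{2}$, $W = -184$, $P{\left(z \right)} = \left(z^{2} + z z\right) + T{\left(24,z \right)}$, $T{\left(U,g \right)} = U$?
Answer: $-61992$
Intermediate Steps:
$P{\left(z \right)} = 24 + 2 z^{2}$ ($P{\left(z \right)} = \left(z^{2} + z z\right) + 24 = \left(z^{2} + z^{2}\right) + 24 = 2 z^{2} + 24 = 24 + 2 z^{2}$)
$w{\left(H,c \right)} = - \frac{c^{2}}{3}$
$n = -109448$ ($n = -5 - \frac{573^{2}}{3} = -5 - 109443 = -109448$)
$P{\left(-154 \right)} + n = \left(24 + 2 \left(-154\right)^{2}\right) - 109448 = \left(24 + 2 \cdot 23716\right) - 109448 = \left(24 + 47432\right) - 109448 = 47456 - 109448 = -61992$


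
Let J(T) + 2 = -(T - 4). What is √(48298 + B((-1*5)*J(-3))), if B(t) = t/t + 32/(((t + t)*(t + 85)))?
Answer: √271681815/75 ≈ 219.77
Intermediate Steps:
J(T) = 2 - T (J(T) = -2 - (T - 4) = -2 - (-4 + T) = -2 + (4 - T) = 2 - T)
B(t) = 1 + 16/(t*(85 + t)) (B(t) = 1 + 32/(((2*t)*(85 + t))) = 1 + 32/((2*t*(85 + t))) = 1 + 32*(1/(2*t*(85 + t))) = 1 + 16/(t*(85 + t)))
√(48298 + B((-1*5)*J(-3))) = √(48298 + (16 + ((-1*5)*(2 - 1*(-3)))² + 85*((-1*5)*(2 - 1*(-3))))/((((-1*5)*(2 - 1*(-3))))*(85 + (-1*5)*(2 - 1*(-3))))) = √(48298 + (16 + (-5*(2 + 3))² + 85*(-5*(2 + 3)))/(((-5*(2 + 3)))*(85 - 5*(2 + 3)))) = √(48298 + (16 + (-5*5)² + 85*(-5*5))/(((-5*5))*(85 - 5*5))) = √(48298 + (16 + (-25)² + 85*(-25))/((-25)*(85 - 25))) = √(48298 - 1/25*(16 + 625 - 2125)/60) = √(48298 - 1/25*1/60*(-1484)) = √(48298 + 371/375) = √(18112121/375) = √271681815/75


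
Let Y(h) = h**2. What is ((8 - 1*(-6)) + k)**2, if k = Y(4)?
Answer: 900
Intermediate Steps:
k = 16 (k = 4**2 = 16)
((8 - 1*(-6)) + k)**2 = ((8 - 1*(-6)) + 16)**2 = ((8 + 6) + 16)**2 = (14 + 16)**2 = 30**2 = 900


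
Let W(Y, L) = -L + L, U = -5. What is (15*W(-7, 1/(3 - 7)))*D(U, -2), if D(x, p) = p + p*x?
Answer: 0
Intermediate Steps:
W(Y, L) = 0
(15*W(-7, 1/(3 - 7)))*D(U, -2) = (15*0)*(-2*(1 - 5)) = 0*(-2*(-4)) = 0*8 = 0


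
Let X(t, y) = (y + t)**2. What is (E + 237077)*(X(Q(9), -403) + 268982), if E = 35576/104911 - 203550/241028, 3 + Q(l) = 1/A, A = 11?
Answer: 157313526281042054797059/1529832554734 ≈ 1.0283e+11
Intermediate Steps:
Q(l) = -32/11 (Q(l) = -3 + 1/11 = -32/11)
X(t, y) = (t + y)**2
E = -6389910961/12643244254 (E = 35576*(1/104911) - 203550*1/241028 = 35576/104911 - 101775/120514 = -6389910961/12643244254 ≈ -0.50540)
(E + 237077)*(X(Q(9), -403) + 268982) = (-6389910961/12643244254 + 237077)*((-32/11 - 403)**2 + 268982) = 2997416028094597*((-4465/11)**2 + 268982)/12643244254 = 2997416028094597*(19936225/121 + 268982)/12643244254 = (2997416028094597/12643244254)*(52483047/121) = 157313526281042054797059/1529832554734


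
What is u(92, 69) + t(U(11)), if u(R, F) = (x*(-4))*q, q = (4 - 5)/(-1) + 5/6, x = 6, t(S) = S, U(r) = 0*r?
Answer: -44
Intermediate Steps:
U(r) = 0
q = 11/6 (q = -1*(-1) + 5*(⅙) = 1 + ⅚ = 11/6 ≈ 1.8333)
u(R, F) = -44 (u(R, F) = (6*(-4))*(11/6) = -24*11/6 = -44)
u(92, 69) + t(U(11)) = -44 + 0 = -44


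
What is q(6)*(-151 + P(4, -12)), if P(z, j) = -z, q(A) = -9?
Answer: 1395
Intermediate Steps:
q(6)*(-151 + P(4, -12)) = -9*(-151 - 1*4) = -9*(-151 - 4) = -9*(-155) = 1395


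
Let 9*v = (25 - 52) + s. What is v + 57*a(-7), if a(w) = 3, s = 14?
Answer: 1526/9 ≈ 169.56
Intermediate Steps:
v = -13/9 (v = ((25 - 52) + 14)/9 = (-27 + 14)/9 = (⅑)*(-13) = -13/9 ≈ -1.4444)
v + 57*a(-7) = -13/9 + 57*3 = -13/9 + 171 = 1526/9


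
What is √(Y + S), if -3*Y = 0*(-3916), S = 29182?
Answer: √29182 ≈ 170.83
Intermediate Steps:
Y = 0 (Y = -0*(-3916) = -⅓*0 = 0)
√(Y + S) = √(0 + 29182) = √29182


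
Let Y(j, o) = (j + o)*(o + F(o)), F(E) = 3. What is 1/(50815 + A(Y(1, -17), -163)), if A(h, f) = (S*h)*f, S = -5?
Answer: 1/233375 ≈ 4.2849e-6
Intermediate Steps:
Y(j, o) = (3 + o)*(j + o) (Y(j, o) = (j + o)*(o + 3) = (j + o)*(3 + o) = (3 + o)*(j + o))
A(h, f) = -5*f*h (A(h, f) = (-5*h)*f = -5*f*h)
1/(50815 + A(Y(1, -17), -163)) = 1/(50815 - 5*(-163)*((-17)² + 3*1 + 3*(-17) + 1*(-17))) = 1/(50815 - 5*(-163)*(289 + 3 - 51 - 17)) = 1/(50815 - 5*(-163)*224) = 1/(50815 + 182560) = 1/233375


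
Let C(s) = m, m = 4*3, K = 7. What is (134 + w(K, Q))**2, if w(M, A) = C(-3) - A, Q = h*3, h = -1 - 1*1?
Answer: 23104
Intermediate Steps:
h = -2 (h = -1 - 1 = -2)
m = 12
C(s) = 12
Q = -6 (Q = -2*3 = -6)
w(M, A) = 12 - A
(134 + w(K, Q))**2 = (134 + (12 - 1*(-6)))**2 = (134 + (12 + 6))**2 = (134 + 18)**2 = 152**2 = 23104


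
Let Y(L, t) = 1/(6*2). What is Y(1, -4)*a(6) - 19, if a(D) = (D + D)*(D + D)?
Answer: -7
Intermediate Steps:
Y(L, t) = 1/12
a(D) = 4*D**2 (a(D) = (2*D)*(2*D) = 4*D**2)
Y(1, -4)*a(6) - 19 = (4*6**2)/12 - 19 = (4*36)/12 - 19 = (1/12)*144 - 19 = 12 - 19 = -7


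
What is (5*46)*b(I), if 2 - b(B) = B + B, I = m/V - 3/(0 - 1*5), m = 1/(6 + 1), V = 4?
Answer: 1173/7 ≈ 167.57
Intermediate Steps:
m = 1/7 ≈ 0.14286
I = 89/140 (I = (1/7)/4 - 3/(0 - 1*5) = (1/7)*(1/4) - 3/(0 - 5) = 1/28 - 3/(-5) = 1/28 - 3*(-1/5) = 1/28 + 3/5 = 89/140 ≈ 0.63571)
b(B) = 2 - 2*B (b(B) = 2 - (B + B) = 2 - 2*B)
(5*46)*b(I) = (5*46)*(2 - 2*89/140) = 230*(2 - 89/70) = 230*(51/70) = 1173/7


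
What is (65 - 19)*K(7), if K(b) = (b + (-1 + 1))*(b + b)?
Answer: 4508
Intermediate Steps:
K(b) = 2*b² (K(b) = (b + 0)*(2*b) = b*(2*b) = 2*b²)
(65 - 19)*K(7) = (65 - 19)*(2*7²) = 46*(2*49) = 46*98 = 4508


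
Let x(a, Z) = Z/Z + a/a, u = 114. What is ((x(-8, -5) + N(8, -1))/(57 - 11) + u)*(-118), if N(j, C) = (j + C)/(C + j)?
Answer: -309573/23 ≈ -13460.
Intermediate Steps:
x(a, Z) = 2 (x(a, Z) = 1 + 1 = 2)
N(j, C) = 1 (N(j, C) = (C + j)/(C + j) = 1)
((x(-8, -5) + N(8, -1))/(57 - 11) + u)*(-118) = ((2 + 1)/(57 - 11) + 114)*(-118) = (3/46 + 114)*(-118) = (5247/46)*(-118) = -309573/23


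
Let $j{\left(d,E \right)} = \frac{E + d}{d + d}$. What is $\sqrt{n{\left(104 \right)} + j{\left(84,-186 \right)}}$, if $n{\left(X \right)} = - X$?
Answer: $\frac{i \sqrt{20503}}{14} \approx 10.228 i$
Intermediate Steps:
$j{\left(d,E \right)} = \frac{E + d}{2 d}$
$\sqrt{n{\left(104 \right)} + j{\left(84,-186 \right)}} = \sqrt{\left(-1\right) 104 + \frac{-186 + 84}{2 \cdot 84}} = \sqrt{-104 + \frac{1}{2} \cdot \frac{1}{84} \left(-102\right)} = \sqrt{-104 - \frac{17}{28}} = \sqrt{- \frac{2929}{28}} = \frac{i \sqrt{20503}}{14}$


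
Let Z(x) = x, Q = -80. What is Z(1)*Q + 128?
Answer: 48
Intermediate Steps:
Z(1)*Q + 128 = 1*(-80) + 128 = -80 + 128 = 48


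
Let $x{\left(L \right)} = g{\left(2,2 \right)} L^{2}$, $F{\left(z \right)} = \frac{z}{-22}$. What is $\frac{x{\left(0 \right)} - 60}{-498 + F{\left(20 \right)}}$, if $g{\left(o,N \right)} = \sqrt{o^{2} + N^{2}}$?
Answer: $\frac{165}{1372} \approx 0.12026$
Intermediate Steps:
$F{\left(z \right)} = - \frac{z}{22}$ ($F{\left(z \right)} = z \left(- \frac{1}{22}\right) = - \frac{z}{22}$)
$g{\left(o,N \right)} = \sqrt{N^{2} + o^{2}}$
$x{\left(L \right)} = 2 \sqrt{2} L^{2}$ ($x{\left(L \right)} = \sqrt{2^{2} + 2^{2}} L^{2} = \sqrt{4 + 4} L^{2} = \sqrt{8} L^{2} = 2 \sqrt{2} L^{2}$)
$\frac{x{\left(0 \right)} - 60}{-498 + F{\left(20 \right)}} = \frac{2 \sqrt{2} \cdot 0^{2} - 60}{-498 - \frac{10}{11}} = \frac{2 \sqrt{2} \cdot 0 - 60}{-498 - \frac{10}{11}} = \frac{0 - 60}{- \frac{5488}{11}} = \left(-60\right) \left(- \frac{11}{5488}\right) = \frac{165}{1372}$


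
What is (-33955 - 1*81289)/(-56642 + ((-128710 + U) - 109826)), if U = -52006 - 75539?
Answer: 115244/422723 ≈ 0.27262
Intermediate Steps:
U = -127545
(-33955 - 1*81289)/(-56642 + ((-128710 + U) - 109826)) = (-33955 - 1*81289)/(-56642 + ((-128710 - 127545) - 109826)) = (-33955 - 81289)/(-56642 + (-256255 - 109826)) = -115244/(-56642 - 366081) = -115244/(-422723) = -115244*(-1/422723) = 115244/422723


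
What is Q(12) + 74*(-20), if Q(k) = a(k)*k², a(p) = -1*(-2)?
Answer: -1192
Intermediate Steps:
a(p) = 2
Q(k) = 2*k²
Q(12) + 74*(-20) = 2*12² + 74*(-20) = 2*144 - 1480 = 288 - 1480 = -1192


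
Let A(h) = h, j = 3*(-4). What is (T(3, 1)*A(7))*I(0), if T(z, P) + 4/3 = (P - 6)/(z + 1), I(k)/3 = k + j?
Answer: 651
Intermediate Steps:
j = -12
I(k) = -36 + 3*k (I(k) = 3*(k - 12) = 3*(-12 + k) = -36 + 3*k)
T(z, P) = -4/3 + (-6 + P)/(1 + z) (T(z, P) = -4/3 + (P - 6)/(z + 1) = -4/3 + (-6 + P)/(1 + z))
(T(3, 1)*A(7))*I(0) = (((-22 - 4*3 + 3*1)/(3*(1 + 3)))*7)*(-36 + 3*0) = (((⅓)*(-22 - 12 + 3)/4)*7)*(-36 + 0) = (((⅓)*(¼)*(-31))*7)*(-36) = -31/12*7*(-36) = -217/12*(-36) = 651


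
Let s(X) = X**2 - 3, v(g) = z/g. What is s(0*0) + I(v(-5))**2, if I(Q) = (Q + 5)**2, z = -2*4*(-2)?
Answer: 4686/625 ≈ 7.4976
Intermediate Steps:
z = 16 (z = -8*(-2) = 16)
v(g) = 16/g
I(Q) = (5 + Q)**2
s(X) = -3 + X**2
s(0*0) + I(v(-5))**2 = (-3 + (0*0)**2) + ((5 + 16/(-5))**2)**2 = (-3 + 0**2) + ((5 + 16*(-1/5))**2)**2 = (-3 + 0) + ((5 - 16/5)**2)**2 = -3 + ((9/5)**2)**2 = -3 + (81/25)**2 = -3 + 6561/625 = 4686/625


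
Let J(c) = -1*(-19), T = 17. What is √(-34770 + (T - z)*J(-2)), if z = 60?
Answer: I*√35587 ≈ 188.65*I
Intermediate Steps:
J(c) = 19
√(-34770 + (T - z)*J(-2)) = √(-34770 + (17 - 1*60)*19) = √(-34770 + (17 - 60)*19) = √(-34770 - 43*19) = √(-34770 - 817) = √(-35587) = I*√35587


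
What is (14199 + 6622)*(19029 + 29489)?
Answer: 1010193278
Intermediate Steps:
(14199 + 6622)*(19029 + 29489) = 20821*48518 = 1010193278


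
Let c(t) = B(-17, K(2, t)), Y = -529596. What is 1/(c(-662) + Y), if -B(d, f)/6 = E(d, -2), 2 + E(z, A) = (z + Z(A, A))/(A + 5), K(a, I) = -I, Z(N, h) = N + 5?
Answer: -1/529556 ≈ -1.8884e-6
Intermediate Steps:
Z(N, h) = 5 + N
E(z, A) = -2 + (5 + A + z)/(5 + A) (E(z, A) = -2 + (z + (5 + A))/(A + 5) = -2 + (5 + A + z)/(5 + A))
B(d, f) = 6 - 2*d (B(d, f) = -6*(-5 + d - 1*(-2))/(5 - 2) = -6*(-5 + d + 2)/3 = -2*(-3 + d) = -6*(-1 + d/3) = 6 - 2*d)
c(t) = 40 (c(t) = 6 - 2*(-17) = 6 + 34 = 40)
1/(c(-662) + Y) = 1/(40 - 529596) = 1/(-529556) = -1/529556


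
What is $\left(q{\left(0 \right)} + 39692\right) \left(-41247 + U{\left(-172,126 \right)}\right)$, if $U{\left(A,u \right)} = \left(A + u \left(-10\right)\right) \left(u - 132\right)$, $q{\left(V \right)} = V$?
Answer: $-1296142260$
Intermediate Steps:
$U{\left(A,u \right)} = \left(-132 + u\right) \left(A - 10 u\right)$ ($U{\left(A,u \right)} = \left(A - 10 u\right) \left(-132 + u\right) = \left(-132 + u\right) \left(A - 10 u\right)$)
$\left(q{\left(0 \right)} + 39692\right) \left(-41247 + U{\left(-172,126 \right)}\right) = \left(0 + 39692\right) \left(-41247 - \left(-167352 + 158760\right)\right) = 39692 \left(-41247 + \left(22704 - 158760 + 166320 - 21672\right)\right) = 39692 \left(-41247 + 8592\right) = 39692 \left(-32655\right) = -1296142260$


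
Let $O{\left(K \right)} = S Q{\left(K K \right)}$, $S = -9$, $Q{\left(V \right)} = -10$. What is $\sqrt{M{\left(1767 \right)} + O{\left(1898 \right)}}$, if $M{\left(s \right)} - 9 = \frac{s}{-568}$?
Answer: $\frac{\sqrt{7734030}}{284} \approx 9.7923$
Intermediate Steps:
$M{\left(s \right)} = 9 - \frac{s}{568}$ ($M{\left(s \right)} = 9 + \frac{s}{-568} = 9 + s \left(- \frac{1}{568}\right) = 9 - \frac{s}{568}$)
$O{\left(K \right)} = 90$ ($O{\left(K \right)} = \left(-9\right) \left(-10\right) = 90$)
$\sqrt{M{\left(1767 \right)} + O{\left(1898 \right)}} = \sqrt{\left(9 - \frac{1767}{568}\right) + 90} = \sqrt{\frac{3345}{568} + 90} = \sqrt{\frac{54465}{568}} = \frac{\sqrt{7734030}}{284}$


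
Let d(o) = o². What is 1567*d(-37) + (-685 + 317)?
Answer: 2144855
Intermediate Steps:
1567*d(-37) + (-685 + 317) = 1567*(-37)² + (-685 + 317) = 1567*1369 - 368 = 2145223 - 368 = 2144855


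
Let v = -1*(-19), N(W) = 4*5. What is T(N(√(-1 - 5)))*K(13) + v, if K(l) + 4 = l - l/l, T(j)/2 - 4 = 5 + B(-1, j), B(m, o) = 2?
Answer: 195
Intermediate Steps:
N(W) = 20
T(j) = 22 (T(j) = 8 + 2*(5 + 2) = 8 + 2*7 = 8 + 14 = 22)
v = 19
K(l) = -5 + l (K(l) = -4 + (l - l/l) = -4 + (l - 1*1) = -4 + (l - 1) = -4 + (-1 + l) = -5 + l)
T(N(√(-1 - 5)))*K(13) + v = 22*(-5 + 13) + 19 = 22*8 + 19 = 176 + 19 = 195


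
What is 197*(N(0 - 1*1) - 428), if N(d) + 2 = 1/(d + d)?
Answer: -169617/2 ≈ -84809.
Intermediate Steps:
N(d) = -2 + 1/(2*d) (N(d) = -2 + 1/(d + d) = -2 + 1/(2*d))
197*(N(0 - 1*1) - 428) = 197*((-2 + 1/(2*(0 - 1*1))) - 428) = 197*((-2 + 1/(2*(0 - 1))) - 428) = 197*((-2 + (½)/(-1)) - 428) = 197*((-2 + (½)*(-1)) - 428) = 197*((-2 - ½) - 428) = 197*(-5/2 - 428) = 197*(-861/2) = -169617/2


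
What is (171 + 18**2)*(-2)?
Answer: -990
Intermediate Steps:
(171 + 18**2)*(-2) = (171 + 324)*(-2) = 495*(-2) = -990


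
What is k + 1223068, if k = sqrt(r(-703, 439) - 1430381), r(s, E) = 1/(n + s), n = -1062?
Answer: 1223068 + I*sqrt(4455958652490)/1765 ≈ 1.2231e+6 + 1196.0*I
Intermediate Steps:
r(s, E) = 1/(-1062 + s)
k = I*sqrt(4455958652490)/1765 (k = sqrt(1/(-1062 - 703) - 1430381) = sqrt(1/(-1765) - 1430381) = sqrt(-1/1765 - 1430381) = sqrt(-2524622466/1765) = I*sqrt(4455958652490)/1765 ≈ 1196.0*I)
k + 1223068 = I*sqrt(4455958652490)/1765 + 1223068 = 1223068 + I*sqrt(4455958652490)/1765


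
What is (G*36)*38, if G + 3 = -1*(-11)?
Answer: 10944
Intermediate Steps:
G = 8 (G = -3 - 1*(-11) = -3 + 11 = 8)
(G*36)*38 = (8*36)*38 = 288*38 = 10944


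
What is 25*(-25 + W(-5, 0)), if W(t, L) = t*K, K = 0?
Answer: -625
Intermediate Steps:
W(t, L) = 0 (W(t, L) = t*0 = 0)
25*(-25 + W(-5, 0)) = 25*(-25 + 0) = 25*(-25) = -625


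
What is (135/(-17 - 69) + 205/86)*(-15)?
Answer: -525/43 ≈ -12.209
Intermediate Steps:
(135/(-17 - 69) + 205/86)*(-15) = (135/(-86) + 205*(1/86))*(-15) = (135*(-1/86) + 205/86)*(-15) = (-135/86 + 205/86)*(-15) = (35/43)*(-15) = -525/43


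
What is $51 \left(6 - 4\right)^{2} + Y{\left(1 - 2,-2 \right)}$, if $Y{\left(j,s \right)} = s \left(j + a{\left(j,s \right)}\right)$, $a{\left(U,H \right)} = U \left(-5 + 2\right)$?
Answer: $200$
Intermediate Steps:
$a{\left(U,H \right)} = - 3 U$ ($a{\left(U,H \right)} = U \left(-3\right) = - 3 U$)
$Y{\left(j,s \right)} = - 2 j s$ ($Y{\left(j,s \right)} = s \left(j - 3 j\right) = s \left(- 2 j\right) = - 2 j s$)
$51 \left(6 - 4\right)^{2} + Y{\left(1 - 2,-2 \right)} = 51 \left(6 - 4\right)^{2} - 2 \left(1 - 2\right) \left(-2\right) = 51 \cdot 2^{2} - 2 \left(1 - 2\right) \left(-2\right) = 51 \cdot 4 - \left(-2\right) \left(-2\right) = 204 - 4 = 200$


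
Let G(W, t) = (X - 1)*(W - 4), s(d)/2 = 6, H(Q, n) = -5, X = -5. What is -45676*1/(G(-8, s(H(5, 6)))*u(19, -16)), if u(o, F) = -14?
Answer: 11419/252 ≈ 45.313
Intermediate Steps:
s(d) = 12 (s(d) = 2*6 = 12)
G(W, t) = 24 - 6*W (G(W, t) = (-5 - 1)*(W - 4) = -6*(-4 + W) = 24 - 6*W)
-45676*1/(G(-8, s(H(5, 6)))*u(19, -16)) = -45676*(-1/(14*(24 - 6*(-8)))) = -45676*(-1/(14*(24 + 48))) = -45676/((-14*72)) = -45676/(-1008) = -45676*(-1/1008) = 11419/252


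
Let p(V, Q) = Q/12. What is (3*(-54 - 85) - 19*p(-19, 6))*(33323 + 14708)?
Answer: -40970443/2 ≈ -2.0485e+7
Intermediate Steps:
p(V, Q) = Q/12 (p(V, Q) = Q*(1/12) = Q/12)
(3*(-54 - 85) - 19*p(-19, 6))*(33323 + 14708) = (3*(-54 - 85) - 19*6/12)*(33323 + 14708) = (3*(-139) - 19*1/2)*48031 = (-417 - 19/2)*48031 = -853/2*48031 = -40970443/2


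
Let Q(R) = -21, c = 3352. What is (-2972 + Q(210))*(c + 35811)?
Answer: -117214859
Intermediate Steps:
(-2972 + Q(210))*(c + 35811) = (-2972 - 21)*(3352 + 35811) = -2993*39163 = -117214859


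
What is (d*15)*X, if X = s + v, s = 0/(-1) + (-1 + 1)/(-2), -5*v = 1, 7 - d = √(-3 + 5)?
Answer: -21 + 3*√2 ≈ -16.757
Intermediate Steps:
d = 7 - √2 (d = 7 - √(-3 + 5) = 7 - √2 ≈ 5.5858)
v = -⅕ (v = -⅕*1 = -⅕ ≈ -0.20000)
s = 0 (s = 0*(-1) + 0*(-½) = 0 + 0 = 0)
X = -⅕ (X = 0 - ⅕ = -⅕ ≈ -0.20000)
(d*15)*X = ((7 - √2)*15)*(-⅕) = (105 - 15*√2)*(-⅕) = -21 + 3*√2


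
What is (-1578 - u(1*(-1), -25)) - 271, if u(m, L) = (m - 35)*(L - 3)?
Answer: -2857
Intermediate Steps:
u(m, L) = (-35 + m)*(-3 + L)
(-1578 - u(1*(-1), -25)) - 271 = (-1578 - (105 - 35*(-25) - 3*(-1) - 25*(-1))) - 271 = (-1578 - (105 + 875 - 3*(-1) - 25*(-1))) - 271 = (-1578 - (105 + 875 + 3 + 25)) - 271 = (-1578 - 1*1008) - 271 = (-1578 - 1008) - 271 = -2586 - 271 = -2857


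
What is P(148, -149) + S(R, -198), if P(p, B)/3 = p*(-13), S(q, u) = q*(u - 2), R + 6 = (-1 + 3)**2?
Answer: -5372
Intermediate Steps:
R = -2 (R = -6 + (-1 + 3)**2 = -6 + 2**2 = -6 + 4 = -2)
S(q, u) = q*(-2 + u)
P(p, B) = -39*p (P(p, B) = 3*(p*(-13)) = 3*(-13*p) = -39*p)
P(148, -149) + S(R, -198) = -39*148 - 2*(-2 - 198) = -5772 - 2*(-200) = -5772 + 400 = -5372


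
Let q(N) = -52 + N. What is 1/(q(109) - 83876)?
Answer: -1/83819 ≈ -1.1930e-5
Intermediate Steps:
1/(q(109) - 83876) = 1/((-52 + 109) - 83876) = 1/(57 - 83876) = 1/(-83819) = -1/83819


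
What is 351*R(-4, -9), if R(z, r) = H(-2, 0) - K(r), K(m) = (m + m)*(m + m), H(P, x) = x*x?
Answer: -113724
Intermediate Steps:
H(P, x) = x**2
K(m) = 4*m**2 (K(m) = (2*m)*(2*m) = 4*m**2)
R(z, r) = -4*r**2 (R(z, r) = 0**2 - 4*r**2 = 0 - 4*r**2 = -4*r**2)
351*R(-4, -9) = 351*(-4*(-9)**2) = 351*(-4*81) = 351*(-324) = -113724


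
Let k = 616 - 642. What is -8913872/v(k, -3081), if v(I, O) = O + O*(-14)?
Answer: -8913872/40053 ≈ -222.55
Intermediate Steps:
k = -26
v(I, O) = -13*O (v(I, O) = O - 14*O = -13*O)
-8913872/v(k, -3081) = -8913872/((-13*(-3081))) = -8913872/40053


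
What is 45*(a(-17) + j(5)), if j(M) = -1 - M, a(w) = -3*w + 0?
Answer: 2025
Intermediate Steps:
a(w) = -3*w
45*(a(-17) + j(5)) = 45*(-3*(-17) + (-1 - 1*5)) = 45*(51 + (-1 - 5)) = 45*(51 - 6) = 45*45 = 2025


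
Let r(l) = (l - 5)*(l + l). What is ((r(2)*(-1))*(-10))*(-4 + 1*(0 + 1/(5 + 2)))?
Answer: 3240/7 ≈ 462.86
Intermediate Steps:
r(l) = 2*l*(-5 + l) (r(l) = (-5 + l)*(2*l) = 2*l*(-5 + l))
((r(2)*(-1))*(-10))*(-4 + 1*(0 + 1/(5 + 2))) = (((2*2*(-5 + 2))*(-1))*(-10))*(-4 + 1*(0 + 1/(5 + 2))) = (((2*2*(-3))*(-1))*(-10))*(-4 + 1*(0 + 1/7)) = (-12*(-1)*(-10))*(-4 + 1*(0 + ⅐)) = (12*(-10))*(-4 + 1*(⅐)) = -120*(-4 + ⅐) = -120*(-27/7) = 3240/7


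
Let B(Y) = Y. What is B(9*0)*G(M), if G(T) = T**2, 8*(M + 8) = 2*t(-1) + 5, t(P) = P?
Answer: 0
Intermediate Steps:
M = -61/8 (M = -8 + (2*(-1) + 5)/8 = -8 + (-2 + 5)/8 = -8 + (1/8)*3 = -8 + 3/8 = -61/8 ≈ -7.6250)
B(9*0)*G(M) = (9*0)*(-61/8)**2 = 0*(3721/64) = 0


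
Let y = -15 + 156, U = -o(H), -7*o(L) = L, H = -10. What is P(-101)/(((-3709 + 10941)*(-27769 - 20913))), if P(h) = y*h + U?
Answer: 99697/2464477568 ≈ 4.0454e-5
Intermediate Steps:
o(L) = -L/7
U = -10/7 (U = -(-1)*(-10)/7 = -1*10/7 = -10/7 ≈ -1.4286)
y = 141
P(h) = -10/7 + 141*h (P(h) = 141*h - 10/7 = -10/7 + 141*h)
P(-101)/(((-3709 + 10941)*(-27769 - 20913))) = (-10/7 + 141*(-101))/(((-3709 + 10941)*(-27769 - 20913))) = (-10/7 - 14241)/((7232*(-48682))) = -99697/7/(-352068224) = -99697/7*(-1/352068224) = 99697/2464477568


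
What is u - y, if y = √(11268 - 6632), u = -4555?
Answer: -4555 - 2*√1159 ≈ -4623.1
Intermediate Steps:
y = 2*√1159 (y = √4636 = 2*√1159 ≈ 68.088)
u - y = -4555 - 2*√1159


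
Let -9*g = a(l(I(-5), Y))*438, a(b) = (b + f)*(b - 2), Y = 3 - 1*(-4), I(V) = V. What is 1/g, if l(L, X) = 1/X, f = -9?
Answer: -147/117676 ≈ -0.0012492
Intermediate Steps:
Y = 7 (Y = 3 + 4 = 7)
a(b) = (-9 + b)*(-2 + b) (a(b) = (b - 9)*(b - 2) = (-9 + b)*(-2 + b))
g = -117676/147 (g = -(18 + (1/7)² - 11/7)*438/9 = -(18 + (⅐)² - 11*⅐)*438/9 = -(18 + 1/49 - 11/7)*438/9 = -806*438/441 = -⅑*353028/49 = -117676/147 ≈ -800.52)
1/g = 1/(-117676/147) = -147/117676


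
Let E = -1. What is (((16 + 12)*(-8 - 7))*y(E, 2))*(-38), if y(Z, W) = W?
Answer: 31920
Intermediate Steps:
(((16 + 12)*(-8 - 7))*y(E, 2))*(-38) = (((16 + 12)*(-8 - 7))*2)*(-38) = ((28*(-15))*2)*(-38) = -420*2*(-38) = -840*(-38) = 31920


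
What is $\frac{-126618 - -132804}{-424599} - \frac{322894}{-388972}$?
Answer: $\frac{22449048119}{27526187038} \approx 0.81555$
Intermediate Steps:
$\frac{-126618 - -132804}{-424599} - \frac{322894}{-388972} = \left(-126618 + 132804\right) \left(- \frac{1}{424599}\right) - - \frac{161447}{194486} = 6186 \left(- \frac{1}{424599}\right) + \frac{161447}{194486} = - \frac{2062}{141533} + \frac{161447}{194486} = \frac{22449048119}{27526187038}$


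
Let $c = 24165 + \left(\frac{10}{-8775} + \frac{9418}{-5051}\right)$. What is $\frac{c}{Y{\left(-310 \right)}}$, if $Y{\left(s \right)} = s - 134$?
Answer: $- \frac{214194224633}{3935840220} \approx -54.421$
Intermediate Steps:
$Y{\left(s \right)} = -134 + s$
$c = \frac{214194224633}{8864505}$ ($c = 24165 + \left(10 \left(- \frac{1}{8775}\right) + 9418 \left(- \frac{1}{5051}\right)\right) = 24165 - \frac{16538692}{8864505} = \frac{214194224633}{8864505} \approx 24163.0$)
$\frac{c}{Y{\left(-310 \right)}} = \frac{214194224633}{8864505 \left(-134 - 310\right)} = \frac{214194224633}{8864505 \left(-444\right)} = \frac{214194224633}{8864505} \left(- \frac{1}{444}\right) = - \frac{214194224633}{3935840220}$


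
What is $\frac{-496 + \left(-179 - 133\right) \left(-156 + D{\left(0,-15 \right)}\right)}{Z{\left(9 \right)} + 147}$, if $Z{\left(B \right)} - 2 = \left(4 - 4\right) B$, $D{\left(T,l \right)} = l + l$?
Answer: $\frac{57536}{149} \approx 386.15$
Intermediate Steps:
$D{\left(T,l \right)} = 2 l$
$Z{\left(B \right)} = 2$ ($Z{\left(B \right)} = 2 + \left(4 - 4\right) B = 2 + 0 B = 2 + 0 = 2$)
$\frac{-496 + \left(-179 - 133\right) \left(-156 + D{\left(0,-15 \right)}\right)}{Z{\left(9 \right)} + 147} = \frac{-496 + \left(-179 - 133\right) \left(-156 + 2 \left(-15\right)\right)}{2 + 147} = \frac{-496 - 312 \left(-156 - 30\right)}{149} = \left(-496 - -58032\right) \frac{1}{149} = \left(-496 + 58032\right) \frac{1}{149} = 57536 \cdot \frac{1}{149} = \frac{57536}{149}$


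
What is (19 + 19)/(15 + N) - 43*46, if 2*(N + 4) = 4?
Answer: -25676/13 ≈ -1975.1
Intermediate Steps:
N = -2 (N = -4 + (½)*4 = -4 + 2 = -2)
(19 + 19)/(15 + N) - 43*46 = (19 + 19)/(15 - 2) - 43*46 = 38/13 - 1978 = -25676/13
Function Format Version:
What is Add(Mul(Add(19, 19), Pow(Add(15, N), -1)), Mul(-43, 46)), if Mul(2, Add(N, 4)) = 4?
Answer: Rational(-25676, 13) ≈ -1975.1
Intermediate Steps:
N = -2 (N = Add(-4, Mul(Rational(1, 2), 4)) = Add(-4, 2) = -2)
Add(Mul(Add(19, 19), Pow(Add(15, N), -1)), Mul(-43, 46)) = Add(Mul(Add(19, 19), Pow(Add(15, -2), -1)), Mul(-43, 46)) = Add(Mul(38, Pow(13, -1)), -1978) = Add(Mul(38, Rational(1, 13)), -1978) = Add(Rational(38, 13), -1978) = Rational(-25676, 13)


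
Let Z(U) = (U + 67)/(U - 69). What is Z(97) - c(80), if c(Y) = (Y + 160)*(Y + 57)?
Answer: -230119/7 ≈ -32874.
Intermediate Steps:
c(Y) = (57 + Y)*(160 + Y) (c(Y) = (160 + Y)*(57 + Y) = (57 + Y)*(160 + Y))
Z(U) = (67 + U)/(-69 + U)
Z(97) - c(80) = (67 + 97)/(-69 + 97) - (9120 + 80² + 217*80) = 164/28 - (9120 + 6400 + 17360) = (1/28)*164 - 1*32880 = 41/7 - 32880 = -230119/7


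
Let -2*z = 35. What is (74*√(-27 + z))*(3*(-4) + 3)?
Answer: -333*I*√178 ≈ -4442.8*I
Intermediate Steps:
z = -35/2 (z = -½*35 = -35/2 ≈ -17.500)
(74*√(-27 + z))*(3*(-4) + 3) = (74*√(-27 - 35/2))*(3*(-4) + 3) = (74*√(-89/2))*(-12 + 3) = (74*(I*√178/2))*(-9) = (37*I*√178)*(-9) = -333*I*√178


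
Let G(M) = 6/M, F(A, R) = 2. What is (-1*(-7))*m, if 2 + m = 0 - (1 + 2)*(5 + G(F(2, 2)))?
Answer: -182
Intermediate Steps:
m = -26 (m = -2 + (0 - (1 + 2)*(5 + 6/2)) = -2 + (0 - 3*(5 + 6*(1/2))) = -2 + (0 - 3*(5 + 3)) = -2 + (0 - 3*8) = -2 + (0 - 1*24) = -2 + (0 - 24) = -2 - 24 = -26)
(-1*(-7))*m = -1*(-7)*(-26) = 7*(-26) = -182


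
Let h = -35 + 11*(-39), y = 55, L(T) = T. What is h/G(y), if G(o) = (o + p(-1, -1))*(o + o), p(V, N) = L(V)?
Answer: -116/1485 ≈ -0.078115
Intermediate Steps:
p(V, N) = V
G(o) = 2*o*(-1 + o) (G(o) = (o - 1)*(o + o) = (-1 + o)*(2*o) = 2*o*(-1 + o))
h = -464 (h = -35 - 429 = -464)
h/G(y) = -464*1/(110*(-1 + 55)) = -464/(2*55*54) = -464/5940 = -464*1/5940 = -116/1485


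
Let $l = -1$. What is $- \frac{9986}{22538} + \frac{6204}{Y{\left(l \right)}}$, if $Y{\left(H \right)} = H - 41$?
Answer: $- \frac{11687097}{78883} \approx -148.16$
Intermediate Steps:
$Y{\left(H \right)} = -41 + H$
$- \frac{9986}{22538} + \frac{6204}{Y{\left(l \right)}} = - \frac{9986}{22538} + \frac{6204}{-41 - 1} = \left(-9986\right) \frac{1}{22538} + \frac{6204}{-42} = - \frac{4993}{11269} + 6204 \left(- \frac{1}{42}\right) = - \frac{4993}{11269} - \frac{1034}{7} = - \frac{11687097}{78883}$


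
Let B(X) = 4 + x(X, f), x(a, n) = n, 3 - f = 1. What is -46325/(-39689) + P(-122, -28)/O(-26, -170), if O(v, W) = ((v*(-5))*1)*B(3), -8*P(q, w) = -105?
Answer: 1503771/1270048 ≈ 1.1840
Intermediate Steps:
f = 2 (f = 3 - 1*1 = 3 - 1 = 2)
P(q, w) = 105/8 (P(q, w) = -⅛*(-105) = 105/8)
B(X) = 6 (B(X) = 4 + 2 = 6)
O(v, W) = -30*v (O(v, W) = ((v*(-5))*1)*6 = (-5*v*1)*6 = -5*v*6 = -30*v)
-46325/(-39689) + P(-122, -28)/O(-26, -170) = -46325/(-39689) + 105/(8*((-30*(-26)))) = -46325*(-1/39689) + (105/8)/780 = 46325/39689 + (105/8)*(1/780) = 46325/39689 + 7/416 = 1503771/1270048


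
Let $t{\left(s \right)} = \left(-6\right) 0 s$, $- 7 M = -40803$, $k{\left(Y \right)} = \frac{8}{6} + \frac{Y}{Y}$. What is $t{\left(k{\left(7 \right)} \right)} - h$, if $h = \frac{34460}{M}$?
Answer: $- \frac{34460}{5829} \approx -5.9118$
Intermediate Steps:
$k{\left(Y \right)} = \frac{7}{3}$ ($k{\left(Y \right)} = 8 \cdot \frac{1}{6} + 1 = \frac{4}{3} + 1 = \frac{7}{3}$)
$M = 5829$ ($M = \left(- \frac{1}{7}\right) \left(-40803\right) = 5829$)
$t{\left(s \right)} = 0$ ($t{\left(s \right)} = 0 s = 0$)
$h = \frac{34460}{5829} \approx 5.9118$
$t{\left(k{\left(7 \right)} \right)} - h = 0 - \frac{34460}{5829} = - \frac{34460}{5829}$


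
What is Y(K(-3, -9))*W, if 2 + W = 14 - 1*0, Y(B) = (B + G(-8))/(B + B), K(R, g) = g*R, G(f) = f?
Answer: 38/9 ≈ 4.2222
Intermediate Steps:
K(R, g) = R*g
Y(B) = (-8 + B)/(2*B) (Y(B) = (B - 8)/(B + B) = (-8 + B)/((2*B)) = (-8 + B)*(1/(2*B)) = (-8 + B)/(2*B))
W = 12 (W = -2 + (14 - 1*0) = -2 + (14 + 0) = -2 + 14 = 12)
Y(K(-3, -9))*W = ((-8 - 3*(-9))/(2*((-3*(-9)))))*12 = ((½)*(-8 + 27)/27)*12 = ((½)*(1/27)*19)*12 = (19/54)*12 = 38/9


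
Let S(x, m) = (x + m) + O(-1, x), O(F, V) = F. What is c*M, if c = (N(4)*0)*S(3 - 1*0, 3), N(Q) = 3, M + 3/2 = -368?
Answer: 0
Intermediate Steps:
M = -739/2 (M = -3/2 - 368 = -739/2 ≈ -369.50)
S(x, m) = -1 + m + x (S(x, m) = (x + m) - 1 = (m + x) - 1 = -1 + m + x)
c = 0 (c = (3*0)*(-1 + 3 + (3 - 1*0)) = 0*(-1 + 3 + (3 + 0)) = 0*(-1 + 3 + 3) = 0*5 = 0)
c*M = 0*(-739/2) = 0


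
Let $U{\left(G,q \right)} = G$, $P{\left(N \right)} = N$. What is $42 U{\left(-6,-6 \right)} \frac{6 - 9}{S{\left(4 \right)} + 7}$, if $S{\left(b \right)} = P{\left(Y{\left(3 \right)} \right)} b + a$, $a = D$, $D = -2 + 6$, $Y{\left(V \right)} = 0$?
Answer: $\frac{756}{11} \approx 68.727$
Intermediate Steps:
$D = 4$
$a = 4$
$S{\left(b \right)} = 4$ ($S{\left(b \right)} = 0 b + 4 = 0 + 4 = 4$)
$42 U{\left(-6,-6 \right)} \frac{6 - 9}{S{\left(4 \right)} + 7} = 42 \left(-6\right) \frac{6 - 9}{4 + 7} = - 252 \left(- \frac{3}{11}\right) = - 252 \left(\left(-3\right) \frac{1}{11}\right) = \left(-252\right) \left(- \frac{3}{11}\right) = \frac{756}{11}$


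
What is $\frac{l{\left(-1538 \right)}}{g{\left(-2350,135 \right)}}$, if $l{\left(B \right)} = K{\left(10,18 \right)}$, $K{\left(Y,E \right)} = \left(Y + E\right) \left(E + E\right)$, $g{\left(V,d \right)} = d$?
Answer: $\frac{112}{15} \approx 7.4667$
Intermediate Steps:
$K{\left(Y,E \right)} = 2 E \left(E + Y\right)$ ($K{\left(Y,E \right)} = \left(E + Y\right) 2 E = 2 E \left(E + Y\right)$)
$l{\left(B \right)} = 1008$ ($l{\left(B \right)} = 2 \cdot 18 \left(18 + 10\right) = 2 \cdot 18 \cdot 28 = 1008$)
$\frac{l{\left(-1538 \right)}}{g{\left(-2350,135 \right)}} = \frac{1008}{135} = 1008 \cdot \frac{1}{135} = \frac{112}{15}$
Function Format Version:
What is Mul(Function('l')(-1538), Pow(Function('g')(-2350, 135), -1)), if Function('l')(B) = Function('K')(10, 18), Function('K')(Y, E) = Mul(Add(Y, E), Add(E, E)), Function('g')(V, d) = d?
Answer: Rational(112, 15) ≈ 7.4667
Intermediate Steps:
Function('K')(Y, E) = Mul(2, E, Add(E, Y)) (Function('K')(Y, E) = Mul(Add(E, Y), Mul(2, E)) = Mul(2, E, Add(E, Y)))
Function('l')(B) = 1008 (Function('l')(B) = Mul(2, 18, Add(18, 10)) = Mul(2, 18, 28) = 1008)
Mul(Function('l')(-1538), Pow(Function('g')(-2350, 135), -1)) = Mul(1008, Pow(135, -1)) = Mul(1008, Rational(1, 135)) = Rational(112, 15)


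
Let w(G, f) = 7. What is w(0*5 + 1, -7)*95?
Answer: 665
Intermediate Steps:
w(0*5 + 1, -7)*95 = 7*95 = 665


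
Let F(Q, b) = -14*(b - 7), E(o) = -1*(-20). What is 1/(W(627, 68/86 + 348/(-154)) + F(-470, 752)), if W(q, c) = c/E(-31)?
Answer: -16555/172669866 ≈ -9.5877e-5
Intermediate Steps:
E(o) = 20
F(Q, b) = 98 - 14*b (F(Q, b) = -14*(-7 + b) = 98 - 14*b)
W(q, c) = c/20
1/(W(627, 68/86 + 348/(-154)) + F(-470, 752)) = 1/((68/86 + 348/(-154))/20 + (98 - 14*752)) = 1/((68*(1/86) + 348*(-1/154))/20 + (98 - 10528)) = 1/((34/43 - 174/77)/20 - 10430) = 1/((1/20)*(-4864/3311) - 10430) = 1/(-1216/16555 - 10430) = 1/(-172669866/16555) = -16555/172669866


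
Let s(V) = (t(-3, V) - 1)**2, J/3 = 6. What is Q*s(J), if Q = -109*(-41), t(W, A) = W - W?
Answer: 4469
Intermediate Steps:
t(W, A) = 0
J = 18 (J = 3*6 = 18)
Q = 4469
s(V) = 1 (s(V) = (0 - 1)**2 = (-1)**2 = 1)
Q*s(J) = 4469*1 = 4469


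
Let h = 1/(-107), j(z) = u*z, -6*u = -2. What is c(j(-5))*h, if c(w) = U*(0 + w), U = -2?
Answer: -10/321 ≈ -0.031153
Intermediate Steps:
u = ⅓ (u = -⅙*(-2) = ⅓ ≈ 0.33333)
j(z) = z/3
c(w) = -2*w (c(w) = -2*(0 + w) = -2*w)
h = -1/107 ≈ -0.0093458
c(j(-5))*h = -2*(-5)/3*(-1/107) = -2*(-5/3)*(-1/107) = (10/3)*(-1/107) = -10/321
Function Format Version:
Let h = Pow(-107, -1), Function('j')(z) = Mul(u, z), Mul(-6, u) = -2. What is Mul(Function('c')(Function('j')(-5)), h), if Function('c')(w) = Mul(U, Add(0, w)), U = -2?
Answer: Rational(-10, 321) ≈ -0.031153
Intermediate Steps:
u = Rational(1, 3) (u = Mul(Rational(-1, 6), -2) = Rational(1, 3) ≈ 0.33333)
Function('j')(z) = Mul(Rational(1, 3), z)
Function('c')(w) = Mul(-2, w) (Function('c')(w) = Mul(-2, Add(0, w)) = Mul(-2, w))
h = Rational(-1, 107) ≈ -0.0093458
Mul(Function('c')(Function('j')(-5)), h) = Mul(Mul(-2, Mul(Rational(1, 3), -5)), Rational(-1, 107)) = Mul(Mul(-2, Rational(-5, 3)), Rational(-1, 107)) = Mul(Rational(10, 3), Rational(-1, 107)) = Rational(-10, 321)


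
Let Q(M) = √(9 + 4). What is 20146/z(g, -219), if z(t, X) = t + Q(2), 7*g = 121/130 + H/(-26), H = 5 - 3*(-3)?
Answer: -934975860/10762699 + 16682902600*√13/10762699 ≈ 5502.0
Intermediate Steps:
H = 14 (H = 5 + 9 = 14)
Q(M) = √13
g = 51/910 (g = (121/130 + 14/(-26))/7 = (121*(1/130) + 14*(-1/26))/7 = (121/130 - 7/13)/7 = (⅐)*(51/130) = 51/910 ≈ 0.056044)
z(t, X) = t + √13
20146/z(g, -219) = 20146/(51/910 + √13)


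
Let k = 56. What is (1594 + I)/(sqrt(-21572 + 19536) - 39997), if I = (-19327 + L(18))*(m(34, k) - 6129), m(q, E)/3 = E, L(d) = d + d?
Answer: -919892962853/319952409 - 45998098*I*sqrt(509)/319952409 ≈ -2875.1 - 3.2435*I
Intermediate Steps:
L(d) = 2*d
m(q, E) = 3*E
I = 114993651 (I = (-19327 + 2*18)*(3*56 - 6129) = (-19327 + 36)*(168 - 6129) = -19291*(-5961) = 114993651)
(1594 + I)/(sqrt(-21572 + 19536) - 39997) = (1594 + 114993651)/(sqrt(-21572 + 19536) - 39997) = 114995245/(sqrt(-2036) - 39997) = 114995245/(2*I*sqrt(509) - 39997) = 114995245/(-39997 + 2*I*sqrt(509))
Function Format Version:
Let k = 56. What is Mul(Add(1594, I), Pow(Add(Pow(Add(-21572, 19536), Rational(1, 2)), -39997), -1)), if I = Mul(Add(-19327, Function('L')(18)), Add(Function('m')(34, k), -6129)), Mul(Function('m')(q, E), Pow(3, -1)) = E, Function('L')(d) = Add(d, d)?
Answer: Add(Rational(-919892962853, 319952409), Mul(Rational(-45998098, 319952409), I, Pow(509, Rational(1, 2)))) ≈ Add(-2875.1, Mul(-3.2435, I))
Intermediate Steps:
Function('L')(d) = Mul(2, d)
Function('m')(q, E) = Mul(3, E)
I = 114993651 (I = Mul(Add(-19327, Mul(2, 18)), Add(Mul(3, 56), -6129)) = Mul(Add(-19327, 36), Add(168, -6129)) = Mul(-19291, -5961) = 114993651)
Mul(Add(1594, I), Pow(Add(Pow(Add(-21572, 19536), Rational(1, 2)), -39997), -1)) = Mul(Add(1594, 114993651), Pow(Add(Pow(Add(-21572, 19536), Rational(1, 2)), -39997), -1)) = Mul(114995245, Pow(Add(Pow(-2036, Rational(1, 2)), -39997), -1)) = Mul(114995245, Pow(Add(Mul(2, I, Pow(509, Rational(1, 2))), -39997), -1)) = Mul(114995245, Pow(Add(-39997, Mul(2, I, Pow(509, Rational(1, 2)))), -1))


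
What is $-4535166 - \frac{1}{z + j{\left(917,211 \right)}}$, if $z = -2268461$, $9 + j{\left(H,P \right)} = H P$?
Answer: $- \frac{9410392352177}{2074983} \approx -4.5352 \cdot 10^{6}$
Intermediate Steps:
$j{\left(H,P \right)} = -9 + H P$
$-4535166 - \frac{1}{z + j{\left(917,211 \right)}} = -4535166 - \frac{1}{-2268461 + \left(-9 + 917 \cdot 211\right)} = -4535166 - \frac{1}{-2268461 + \left(-9 + 193487\right)} = -4535166 - \frac{1}{-2268461 + 193478} = -4535166 - \frac{1}{-2074983} = -4535166 - - \frac{1}{2074983} = -4535166 + \frac{1}{2074983} = - \frac{9410392352177}{2074983}$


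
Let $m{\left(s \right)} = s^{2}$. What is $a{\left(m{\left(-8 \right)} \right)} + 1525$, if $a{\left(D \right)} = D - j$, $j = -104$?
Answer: $1693$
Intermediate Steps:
$a{\left(D \right)} = 104 + D$ ($a{\left(D \right)} = D - -104 = D + 104 = 104 + D$)
$a{\left(m{\left(-8 \right)} \right)} + 1525 = \left(104 + \left(-8\right)^{2}\right) + 1525 = \left(104 + 64\right) + 1525 = 168 + 1525 = 1693$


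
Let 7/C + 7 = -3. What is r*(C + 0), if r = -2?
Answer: 7/5 ≈ 1.4000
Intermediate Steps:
C = -7/10 (C = 7/(-7 - 3) = 7/(-10) = 7*(-1/10) = -7/10 ≈ -0.70000)
r*(C + 0) = -2*(-7/10 + 0) = -2*(-7/10) = 7/5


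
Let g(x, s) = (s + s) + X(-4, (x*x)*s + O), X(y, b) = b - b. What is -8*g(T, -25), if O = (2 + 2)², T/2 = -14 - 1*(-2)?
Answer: 400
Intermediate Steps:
T = -24 (T = 2*(-14 - 1*(-2)) = 2*(-14 + 2) = 2*(-12) = -24)
O = 16 (O = 4² = 16)
X(y, b) = 0
g(x, s) = 2*s (g(x, s) = (s + s) + 0 = 2*s + 0 = 2*s)
-8*g(T, -25) = -16*(-25) = -8*(-50) = 400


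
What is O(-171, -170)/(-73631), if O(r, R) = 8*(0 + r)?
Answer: 1368/73631 ≈ 0.018579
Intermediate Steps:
O(r, R) = 8*r
O(-171, -170)/(-73631) = (8*(-171))/(-73631) = -1368*(-1/73631) = 1368/73631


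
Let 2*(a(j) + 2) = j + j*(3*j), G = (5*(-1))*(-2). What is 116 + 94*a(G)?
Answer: 14498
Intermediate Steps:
G = 10 (G = -5*(-2) = 10)
a(j) = -2 + j/2 + 3*j²/2 (a(j) = -2 + (j + j*(3*j))/2 = -2 + (j + 3*j²)/2 = -2 + (j/2 + 3*j²/2) = -2 + j/2 + 3*j²/2)
116 + 94*a(G) = 116 + 94*(-2 + (½)*10 + (3/2)*10²) = 116 + 94*(-2 + 5 + (3/2)*100) = 116 + 94*(-2 + 5 + 150) = 116 + 94*153 = 116 + 14382 = 14498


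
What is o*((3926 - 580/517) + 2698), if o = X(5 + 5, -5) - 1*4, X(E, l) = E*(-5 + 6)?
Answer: 20544168/517 ≈ 39737.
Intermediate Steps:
X(E, l) = E (X(E, l) = E*1 = E)
o = 6 (o = (5 + 5) - 1*4 = 10 - 4 = 6)
o*((3926 - 580/517) + 2698) = 6*((3926 - 580/517) + 2698) = 6*(2029162/517 + 2698) = 6*(3424028/517) = 20544168/517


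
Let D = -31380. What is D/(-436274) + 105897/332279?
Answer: 28313511399/72482344223 ≈ 0.39063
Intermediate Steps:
D/(-436274) + 105897/332279 = -31380/(-436274) + 105897/332279 = -31380*(-1/436274) + 105897*(1/332279) = 15690/218137 + 105897/332279 = 28313511399/72482344223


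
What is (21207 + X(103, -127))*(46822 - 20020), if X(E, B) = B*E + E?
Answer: 220553658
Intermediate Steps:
X(E, B) = E + B*E
(21207 + X(103, -127))*(46822 - 20020) = (21207 + 103*(1 - 127))*(46822 - 20020) = (21207 + 103*(-126))*26802 = (21207 - 12978)*26802 = 8229*26802 = 220553658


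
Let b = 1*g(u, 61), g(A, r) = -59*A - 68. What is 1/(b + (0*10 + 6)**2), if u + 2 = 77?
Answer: -1/4457 ≈ -0.00022437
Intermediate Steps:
u = 75 (u = -2 + 77 = 75)
g(A, r) = -68 - 59*A
b = -4493 (b = 1*(-68 - 59*75) = 1*(-68 - 4425) = 1*(-4493) = -4493)
1/(b + (0*10 + 6)**2) = 1/(-4493 + (0*10 + 6)**2) = 1/(-4493 + (0 + 6)**2) = 1/(-4493 + 6**2) = 1/(-4493 + 36) = 1/(-4457) = -1/4457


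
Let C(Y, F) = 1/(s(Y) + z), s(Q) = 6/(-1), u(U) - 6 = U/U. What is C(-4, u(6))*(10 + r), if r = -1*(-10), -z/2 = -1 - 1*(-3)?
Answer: -2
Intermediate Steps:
z = -4 (z = -2*(-1 - 1*(-3)) = -2*(-1 + 3) = -2*2 = -4)
r = 10
u(U) = 7 (u(U) = 6 + U/U = 6 + 1 = 7)
s(Q) = -6 (s(Q) = 6*(-1) = -6)
C(Y, F) = -⅒ (C(Y, F) = 1/(-6 - 4) = 1/(-10) = -⅒)
C(-4, u(6))*(10 + r) = -(10 + 10)/10 = -⅒*20 = -2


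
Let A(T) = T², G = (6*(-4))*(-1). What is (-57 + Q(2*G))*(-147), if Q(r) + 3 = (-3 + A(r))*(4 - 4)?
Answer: 8820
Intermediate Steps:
G = 24 (G = -24*(-1) = 24)
Q(r) = -3 (Q(r) = -3 + (-3 + r²)*(4 - 4) = -3 + (-3 + r²)*0 = -3 + 0 = -3)
(-57 + Q(2*G))*(-147) = (-57 - 3)*(-147) = -60*(-147) = 8820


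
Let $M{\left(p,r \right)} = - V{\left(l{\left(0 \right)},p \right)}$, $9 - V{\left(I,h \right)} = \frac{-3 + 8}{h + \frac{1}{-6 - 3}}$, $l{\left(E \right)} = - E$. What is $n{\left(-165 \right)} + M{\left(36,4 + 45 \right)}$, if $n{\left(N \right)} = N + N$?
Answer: $- \frac{109452}{323} \approx -338.86$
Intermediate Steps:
$n{\left(N \right)} = 2 N$
$V{\left(I,h \right)} = 9 - \frac{5}{- \frac{1}{9} + h}$ ($V{\left(I,h \right)} = 9 - \frac{-3 + 8}{h + \frac{1}{-6 - 3}} = 9 - \frac{5}{h + \frac{1}{-9}} = 9 - \frac{5}{h - \frac{1}{9}} = 9 - \frac{5}{- \frac{1}{9} + h}$)
$M{\left(p,r \right)} = - \frac{27 \left(-2 + 3 p\right)}{-1 + 9 p}$
$n{\left(-165 \right)} + M{\left(36,4 + 45 \right)} = 2 \left(-165\right) + \frac{27 \left(2 - 108\right)}{-1 + 9 \cdot 36} = -330 + \frac{27 \left(2 - 108\right)}{-1 + 324} = -330 + 27 \cdot \frac{1}{323} \left(-106\right) = -330 - \frac{2862}{323} = - \frac{109452}{323}$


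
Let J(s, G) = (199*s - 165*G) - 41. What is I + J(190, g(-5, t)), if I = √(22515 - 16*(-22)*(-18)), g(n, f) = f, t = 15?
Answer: 35294 + √16179 ≈ 35421.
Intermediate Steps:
J(s, G) = -41 - 165*G + 199*s (J(s, G) = (-165*G + 199*s) - 41 = -41 - 165*G + 199*s)
I = √16179 (I = √(22515 + 352*(-18)) = √(22515 - 6336) = √16179 ≈ 127.20)
I + J(190, g(-5, t)) = √16179 + (-41 - 165*15 + 199*190) = √16179 + (-41 - 2475 + 37810) = √16179 + 35294 = 35294 + √16179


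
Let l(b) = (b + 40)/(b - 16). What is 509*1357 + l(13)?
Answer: 2072086/3 ≈ 6.9070e+5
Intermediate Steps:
l(b) = (40 + b)/(-16 + b)
509*1357 + l(13) = 509*1357 + (40 + 13)/(-16 + 13) = 690713 + 53/(-3) = 690713 - 1/3*53 = 690713 - 53/3 = 2072086/3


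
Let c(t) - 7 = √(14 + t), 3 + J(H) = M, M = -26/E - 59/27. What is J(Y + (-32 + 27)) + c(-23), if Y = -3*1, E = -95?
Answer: 5357/2565 + 3*I ≈ 2.0885 + 3.0*I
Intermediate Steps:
Y = -3
M = -4903/2565 (M = -26/(-95) - 59/27 = -26*(-1/95) - 59*1/27 = 26/95 - 59/27 = -4903/2565 ≈ -1.9115)
J(H) = -12598/2565 (J(H) = -3 - 4903/2565 = -12598/2565)
c(t) = 7 + √(14 + t)
J(Y + (-32 + 27)) + c(-23) = -12598/2565 + (7 + √(14 - 23)) = -12598/2565 + (7 + √(-9)) = -12598/2565 + (7 + 3*I) = 5357/2565 + 3*I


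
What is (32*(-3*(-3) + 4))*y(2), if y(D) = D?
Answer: 832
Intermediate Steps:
(32*(-3*(-3) + 4))*y(2) = (32*(-3*(-3) + 4))*2 = (32*(9 + 4))*2 = (32*13)*2 = 416*2 = 832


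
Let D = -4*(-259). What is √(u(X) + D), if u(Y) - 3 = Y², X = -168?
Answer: √29263 ≈ 171.06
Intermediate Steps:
u(Y) = 3 + Y²
D = 1036
√(u(X) + D) = √((3 + (-168)²) + 1036) = √((3 + 28224) + 1036) = √(28227 + 1036) = √29263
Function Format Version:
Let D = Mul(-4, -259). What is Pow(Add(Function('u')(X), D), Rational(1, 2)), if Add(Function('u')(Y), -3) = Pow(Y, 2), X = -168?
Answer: Pow(29263, Rational(1, 2)) ≈ 171.06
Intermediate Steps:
Function('u')(Y) = Add(3, Pow(Y, 2))
D = 1036
Pow(Add(Function('u')(X), D), Rational(1, 2)) = Pow(Add(Add(3, Pow(-168, 2)), 1036), Rational(1, 2)) = Pow(Add(Add(3, 28224), 1036), Rational(1, 2)) = Pow(Add(28227, 1036), Rational(1, 2)) = Pow(29263, Rational(1, 2))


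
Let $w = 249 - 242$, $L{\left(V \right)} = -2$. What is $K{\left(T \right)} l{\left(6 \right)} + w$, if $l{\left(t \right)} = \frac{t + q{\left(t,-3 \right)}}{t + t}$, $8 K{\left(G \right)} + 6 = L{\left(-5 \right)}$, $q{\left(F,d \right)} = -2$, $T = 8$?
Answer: $\frac{20}{3} \approx 6.6667$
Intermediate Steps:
$K{\left(G \right)} = -1$ ($K{\left(G \right)} = - \frac{3}{4} + \frac{1}{8} \left(-2\right) = - \frac{3}{4} - \frac{1}{4} = -1$)
$w = 7$
$l{\left(t \right)} = \frac{-2 + t}{2 t}$ ($l{\left(t \right)} = \frac{t - 2}{t + t} = \frac{-2 + t}{2 t}$)
$K{\left(T \right)} l{\left(6 \right)} + w = - \frac{-2 + 6}{2 \cdot 6} + 7 = - \frac{4}{2 \cdot 6} + 7 = \left(-1\right) \frac{1}{3} + 7 = - \frac{1}{3} + 7 = \frac{20}{3}$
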